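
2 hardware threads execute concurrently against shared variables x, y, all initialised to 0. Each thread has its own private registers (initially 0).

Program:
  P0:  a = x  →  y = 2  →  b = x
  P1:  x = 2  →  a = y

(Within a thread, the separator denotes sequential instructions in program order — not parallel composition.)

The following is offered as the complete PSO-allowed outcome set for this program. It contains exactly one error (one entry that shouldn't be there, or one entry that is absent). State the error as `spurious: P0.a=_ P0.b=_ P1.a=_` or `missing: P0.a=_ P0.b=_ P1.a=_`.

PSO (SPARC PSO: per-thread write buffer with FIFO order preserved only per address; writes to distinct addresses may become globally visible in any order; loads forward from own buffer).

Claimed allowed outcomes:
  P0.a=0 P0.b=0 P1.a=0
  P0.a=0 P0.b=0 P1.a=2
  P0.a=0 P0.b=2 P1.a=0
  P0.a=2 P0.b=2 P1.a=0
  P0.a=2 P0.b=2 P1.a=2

missing: P0.a=0 P0.b=2 P1.a=2

outcome vector order: (P0.a,P0.b,P1.a)
under PSO → <0 0 0>; <0 0 2>; <0 2 0>; <0 2 2>; <2 2 0>; <2 2 2>
PSO∖claimed = {<0 2 2>}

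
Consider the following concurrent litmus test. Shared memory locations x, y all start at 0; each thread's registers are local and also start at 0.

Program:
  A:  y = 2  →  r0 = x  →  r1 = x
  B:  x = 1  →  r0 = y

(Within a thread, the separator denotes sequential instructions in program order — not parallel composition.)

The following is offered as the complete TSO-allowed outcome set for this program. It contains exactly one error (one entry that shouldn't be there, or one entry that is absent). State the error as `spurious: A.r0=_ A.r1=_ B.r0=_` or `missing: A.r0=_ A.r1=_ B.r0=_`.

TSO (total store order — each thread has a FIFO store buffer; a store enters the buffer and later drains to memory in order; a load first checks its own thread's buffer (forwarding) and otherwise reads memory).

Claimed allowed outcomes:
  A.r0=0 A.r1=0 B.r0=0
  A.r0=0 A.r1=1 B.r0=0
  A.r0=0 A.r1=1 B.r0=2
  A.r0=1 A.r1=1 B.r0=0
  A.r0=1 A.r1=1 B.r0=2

outcome vector order: (A.r0,A.r1,B.r0)
TSO: 6 outcomes — {0/0/0 0/0/2 0/1/0 0/1/2 1/1/0 1/1/2}
TSO∖claimed = {0/0/2}

missing: A.r0=0 A.r1=0 B.r0=2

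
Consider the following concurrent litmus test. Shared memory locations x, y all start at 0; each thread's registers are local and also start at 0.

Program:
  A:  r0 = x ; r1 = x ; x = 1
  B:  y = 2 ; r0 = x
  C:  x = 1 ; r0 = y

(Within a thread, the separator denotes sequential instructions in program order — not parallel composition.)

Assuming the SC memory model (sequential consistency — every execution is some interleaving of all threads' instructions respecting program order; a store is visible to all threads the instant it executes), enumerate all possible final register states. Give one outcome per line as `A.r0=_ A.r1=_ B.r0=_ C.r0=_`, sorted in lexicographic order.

outcome vector order: (A.r0,A.r1,B.r0,C.r0)
|SC outcomes| = 9

A.r0=0 A.r1=0 B.r0=0 C.r0=2
A.r0=0 A.r1=0 B.r0=1 C.r0=0
A.r0=0 A.r1=0 B.r0=1 C.r0=2
A.r0=0 A.r1=1 B.r0=0 C.r0=2
A.r0=0 A.r1=1 B.r0=1 C.r0=0
A.r0=0 A.r1=1 B.r0=1 C.r0=2
A.r0=1 A.r1=1 B.r0=0 C.r0=2
A.r0=1 A.r1=1 B.r0=1 C.r0=0
A.r0=1 A.r1=1 B.r0=1 C.r0=2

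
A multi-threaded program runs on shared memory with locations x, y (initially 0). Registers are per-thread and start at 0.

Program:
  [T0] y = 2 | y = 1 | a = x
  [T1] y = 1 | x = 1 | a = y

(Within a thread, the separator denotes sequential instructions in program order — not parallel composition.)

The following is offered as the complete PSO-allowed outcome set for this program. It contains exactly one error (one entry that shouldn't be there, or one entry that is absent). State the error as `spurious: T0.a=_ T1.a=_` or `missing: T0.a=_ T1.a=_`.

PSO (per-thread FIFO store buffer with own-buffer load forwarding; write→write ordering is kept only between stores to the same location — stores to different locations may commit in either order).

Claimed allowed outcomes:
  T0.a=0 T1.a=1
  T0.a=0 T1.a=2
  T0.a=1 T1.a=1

outcome vector order: (T0.a,T1.a)
[PSO] allowed = {01 02 11 12}
PSO∖claimed = {12}

missing: T0.a=1 T1.a=2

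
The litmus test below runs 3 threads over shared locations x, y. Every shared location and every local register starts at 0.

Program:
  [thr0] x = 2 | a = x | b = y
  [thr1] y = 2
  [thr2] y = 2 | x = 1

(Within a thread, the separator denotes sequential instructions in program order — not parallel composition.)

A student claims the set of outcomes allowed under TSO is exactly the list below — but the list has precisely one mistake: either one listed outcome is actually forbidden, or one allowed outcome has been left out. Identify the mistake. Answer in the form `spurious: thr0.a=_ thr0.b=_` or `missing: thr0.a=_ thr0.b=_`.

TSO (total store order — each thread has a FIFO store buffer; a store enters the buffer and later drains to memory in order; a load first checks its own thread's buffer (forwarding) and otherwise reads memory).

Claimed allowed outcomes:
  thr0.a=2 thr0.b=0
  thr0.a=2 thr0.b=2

missing: thr0.a=1 thr0.b=2

outcome vector order: (thr0.a,thr0.b)
TSO: 3 outcomes — {(1,2), (2,0), (2,2)}
TSO∖claimed = {(1,2)}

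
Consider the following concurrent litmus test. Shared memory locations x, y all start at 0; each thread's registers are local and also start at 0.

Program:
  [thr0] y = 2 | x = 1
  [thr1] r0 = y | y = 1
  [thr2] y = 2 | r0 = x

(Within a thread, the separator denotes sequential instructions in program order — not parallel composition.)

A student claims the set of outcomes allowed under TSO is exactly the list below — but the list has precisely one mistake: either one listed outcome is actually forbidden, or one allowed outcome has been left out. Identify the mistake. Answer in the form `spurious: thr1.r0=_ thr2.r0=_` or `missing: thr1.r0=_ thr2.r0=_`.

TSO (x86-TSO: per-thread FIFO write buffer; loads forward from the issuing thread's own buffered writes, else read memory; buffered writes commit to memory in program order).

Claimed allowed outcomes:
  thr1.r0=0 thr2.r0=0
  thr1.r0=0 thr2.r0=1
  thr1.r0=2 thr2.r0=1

missing: thr1.r0=2 thr2.r0=0

outcome vector order: (thr1.r0,thr2.r0)
TSO (4): <0 0>, <0 1>, <2 0>, <2 1>
TSO∖claimed = {<2 0>}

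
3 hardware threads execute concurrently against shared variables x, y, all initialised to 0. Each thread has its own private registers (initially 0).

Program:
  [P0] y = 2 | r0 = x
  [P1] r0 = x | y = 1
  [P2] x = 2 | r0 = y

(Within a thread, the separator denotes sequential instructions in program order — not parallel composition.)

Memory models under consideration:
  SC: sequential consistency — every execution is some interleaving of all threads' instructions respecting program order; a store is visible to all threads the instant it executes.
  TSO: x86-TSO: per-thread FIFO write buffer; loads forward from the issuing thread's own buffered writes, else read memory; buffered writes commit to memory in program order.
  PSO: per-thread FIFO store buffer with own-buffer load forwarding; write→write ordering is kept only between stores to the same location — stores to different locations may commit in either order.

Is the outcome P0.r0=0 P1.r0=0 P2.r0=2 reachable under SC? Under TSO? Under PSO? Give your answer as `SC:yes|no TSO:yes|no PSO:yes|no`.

SC:yes TSO:yes PSO:yes

outcome vector order: (P0.r0,P1.r0,P2.r0)
[SC] allowed = {0/0/1; 0/0/2; 0/2/1; 0/2/2; 2/0/0; 2/0/1; 2/0/2; 2/2/0; 2/2/1; 2/2/2}
[TSO] allowed = {0/0/0; 0/0/1; 0/0/2; 0/2/0; 0/2/1; 0/2/2; 2/0/0; 2/0/1; 2/0/2; 2/2/0; 2/2/1; 2/2/2}
[PSO] allowed = {0/0/0; 0/0/1; 0/0/2; 0/2/0; 0/2/1; 0/2/2; 2/0/0; 2/0/1; 2/0/2; 2/2/0; 2/2/1; 2/2/2}
target 0/0/2 ∈ {SC,TSO,PSO}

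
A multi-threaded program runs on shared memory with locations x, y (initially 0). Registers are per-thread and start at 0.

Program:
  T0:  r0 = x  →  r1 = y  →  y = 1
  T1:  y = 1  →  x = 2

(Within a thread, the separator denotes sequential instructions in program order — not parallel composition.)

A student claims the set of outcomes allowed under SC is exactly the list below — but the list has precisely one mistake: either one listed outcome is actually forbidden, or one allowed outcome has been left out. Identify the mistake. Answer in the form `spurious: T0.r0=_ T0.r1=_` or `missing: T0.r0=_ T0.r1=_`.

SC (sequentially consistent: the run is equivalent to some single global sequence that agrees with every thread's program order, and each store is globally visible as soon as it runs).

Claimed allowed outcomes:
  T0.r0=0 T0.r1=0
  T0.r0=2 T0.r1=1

outcome vector order: (T0.r0,T0.r1)
under SC → 0/0, 0/1, 2/1
SC∖claimed = {0/1}

missing: T0.r0=0 T0.r1=1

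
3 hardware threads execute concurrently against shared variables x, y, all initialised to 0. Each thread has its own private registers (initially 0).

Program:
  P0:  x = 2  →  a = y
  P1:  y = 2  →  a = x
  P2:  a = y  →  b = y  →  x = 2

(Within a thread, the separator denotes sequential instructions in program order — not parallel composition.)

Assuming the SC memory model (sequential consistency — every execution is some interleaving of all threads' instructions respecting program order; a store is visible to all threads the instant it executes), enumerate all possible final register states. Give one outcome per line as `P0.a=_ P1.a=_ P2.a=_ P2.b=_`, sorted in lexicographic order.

outcome vector order: (P0.a,P1.a,P2.a,P2.b)
|SC outcomes| = 9

P0.a=0 P1.a=2 P2.a=0 P2.b=0
P0.a=0 P1.a=2 P2.a=0 P2.b=2
P0.a=0 P1.a=2 P2.a=2 P2.b=2
P0.a=2 P1.a=0 P2.a=0 P2.b=0
P0.a=2 P1.a=0 P2.a=0 P2.b=2
P0.a=2 P1.a=0 P2.a=2 P2.b=2
P0.a=2 P1.a=2 P2.a=0 P2.b=0
P0.a=2 P1.a=2 P2.a=0 P2.b=2
P0.a=2 P1.a=2 P2.a=2 P2.b=2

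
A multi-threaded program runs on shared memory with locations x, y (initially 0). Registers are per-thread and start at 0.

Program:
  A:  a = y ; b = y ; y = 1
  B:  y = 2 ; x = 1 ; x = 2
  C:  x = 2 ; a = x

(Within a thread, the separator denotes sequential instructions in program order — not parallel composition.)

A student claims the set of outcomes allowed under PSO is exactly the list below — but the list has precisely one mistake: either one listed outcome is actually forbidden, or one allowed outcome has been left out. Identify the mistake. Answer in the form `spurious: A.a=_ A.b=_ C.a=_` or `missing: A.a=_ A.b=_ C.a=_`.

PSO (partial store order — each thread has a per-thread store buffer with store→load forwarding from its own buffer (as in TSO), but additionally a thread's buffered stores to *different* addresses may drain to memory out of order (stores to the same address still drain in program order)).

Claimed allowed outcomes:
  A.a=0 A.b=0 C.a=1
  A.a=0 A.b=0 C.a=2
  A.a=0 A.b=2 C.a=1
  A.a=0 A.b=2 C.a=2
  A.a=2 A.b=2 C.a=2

outcome vector order: (A.a,A.b,C.a)
PSO: 6 outcomes — {<0 0 1> <0 0 2> <0 2 1> <0 2 2> <2 2 1> <2 2 2>}
PSO∖claimed = {<2 2 1>}

missing: A.a=2 A.b=2 C.a=1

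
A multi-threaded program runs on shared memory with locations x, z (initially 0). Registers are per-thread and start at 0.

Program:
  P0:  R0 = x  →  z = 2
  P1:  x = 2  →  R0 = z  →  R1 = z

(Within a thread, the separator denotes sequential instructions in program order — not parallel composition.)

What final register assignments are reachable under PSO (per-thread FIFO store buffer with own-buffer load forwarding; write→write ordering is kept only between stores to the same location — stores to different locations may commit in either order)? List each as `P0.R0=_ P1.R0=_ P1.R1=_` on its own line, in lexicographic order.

outcome vector order: (P0.R0,P1.R0,P1.R1)
|PSO outcomes| = 6

P0.R0=0 P1.R0=0 P1.R1=0
P0.R0=0 P1.R0=0 P1.R1=2
P0.R0=0 P1.R0=2 P1.R1=2
P0.R0=2 P1.R0=0 P1.R1=0
P0.R0=2 P1.R0=0 P1.R1=2
P0.R0=2 P1.R0=2 P1.R1=2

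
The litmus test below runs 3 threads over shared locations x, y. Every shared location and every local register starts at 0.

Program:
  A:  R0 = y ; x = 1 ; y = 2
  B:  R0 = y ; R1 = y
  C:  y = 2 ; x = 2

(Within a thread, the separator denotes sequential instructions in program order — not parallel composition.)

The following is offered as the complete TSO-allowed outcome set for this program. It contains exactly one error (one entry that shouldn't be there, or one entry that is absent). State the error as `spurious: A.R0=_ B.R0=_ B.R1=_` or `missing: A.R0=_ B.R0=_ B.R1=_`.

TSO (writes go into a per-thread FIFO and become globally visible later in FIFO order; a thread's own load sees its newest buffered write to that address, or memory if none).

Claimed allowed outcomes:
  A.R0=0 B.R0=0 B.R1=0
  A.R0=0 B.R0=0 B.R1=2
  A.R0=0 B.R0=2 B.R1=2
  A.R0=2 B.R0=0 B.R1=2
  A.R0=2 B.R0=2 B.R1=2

outcome vector order: (A.R0,B.R0,B.R1)
TSO (6): <0 0 0>, <0 0 2>, <0 2 2>, <2 0 0>, <2 0 2>, <2 2 2>
TSO∖claimed = {<2 0 0>}

missing: A.R0=2 B.R0=0 B.R1=0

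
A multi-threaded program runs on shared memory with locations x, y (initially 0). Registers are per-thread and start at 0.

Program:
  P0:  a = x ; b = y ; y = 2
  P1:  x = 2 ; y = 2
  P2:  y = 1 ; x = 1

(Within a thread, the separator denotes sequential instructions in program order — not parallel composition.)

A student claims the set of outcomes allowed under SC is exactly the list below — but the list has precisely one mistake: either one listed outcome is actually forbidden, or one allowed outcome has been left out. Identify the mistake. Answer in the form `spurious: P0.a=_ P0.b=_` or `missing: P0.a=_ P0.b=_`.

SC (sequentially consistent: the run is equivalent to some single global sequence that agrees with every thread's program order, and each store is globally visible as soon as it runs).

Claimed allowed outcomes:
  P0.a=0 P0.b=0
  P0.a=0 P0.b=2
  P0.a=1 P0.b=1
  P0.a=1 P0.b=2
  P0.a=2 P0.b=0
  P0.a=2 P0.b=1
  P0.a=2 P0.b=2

outcome vector order: (P0.a,P0.b)
[SC] allowed = {(0,0), (0,1), (0,2), (1,1), (1,2), (2,0), (2,1), (2,2)}
SC∖claimed = {(0,1)}

missing: P0.a=0 P0.b=1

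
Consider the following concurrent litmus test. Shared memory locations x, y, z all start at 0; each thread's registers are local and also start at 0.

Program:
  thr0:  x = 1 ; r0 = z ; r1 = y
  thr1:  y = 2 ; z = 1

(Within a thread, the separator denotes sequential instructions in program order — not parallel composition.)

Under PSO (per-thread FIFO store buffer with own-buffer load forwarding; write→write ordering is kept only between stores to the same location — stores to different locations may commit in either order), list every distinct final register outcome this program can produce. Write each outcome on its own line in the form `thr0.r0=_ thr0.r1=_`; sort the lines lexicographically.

thr0.r0=0 thr0.r1=0
thr0.r0=0 thr0.r1=2
thr0.r0=1 thr0.r1=0
thr0.r0=1 thr0.r1=2

outcome vector order: (thr0.r0,thr0.r1)
|PSO outcomes| = 4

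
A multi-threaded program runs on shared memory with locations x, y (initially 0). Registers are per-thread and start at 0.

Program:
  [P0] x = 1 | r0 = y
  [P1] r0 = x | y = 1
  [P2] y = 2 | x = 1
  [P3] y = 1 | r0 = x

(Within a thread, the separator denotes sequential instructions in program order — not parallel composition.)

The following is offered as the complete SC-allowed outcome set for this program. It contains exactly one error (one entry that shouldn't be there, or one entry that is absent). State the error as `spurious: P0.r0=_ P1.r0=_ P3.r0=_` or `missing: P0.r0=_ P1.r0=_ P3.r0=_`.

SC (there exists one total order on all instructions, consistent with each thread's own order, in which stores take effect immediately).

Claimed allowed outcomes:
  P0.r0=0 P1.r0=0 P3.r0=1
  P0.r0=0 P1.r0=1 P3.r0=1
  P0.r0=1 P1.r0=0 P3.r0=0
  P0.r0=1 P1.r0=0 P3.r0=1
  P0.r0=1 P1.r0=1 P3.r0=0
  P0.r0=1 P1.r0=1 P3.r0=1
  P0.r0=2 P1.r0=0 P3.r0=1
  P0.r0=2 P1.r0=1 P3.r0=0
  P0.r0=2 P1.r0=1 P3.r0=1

outcome vector order: (P0.r0,P1.r0,P3.r0)
SC: 10 outcomes — {001, 011, 100, 101, 110, 111, 200, 201, 210, 211}
SC∖claimed = {200}

missing: P0.r0=2 P1.r0=0 P3.r0=0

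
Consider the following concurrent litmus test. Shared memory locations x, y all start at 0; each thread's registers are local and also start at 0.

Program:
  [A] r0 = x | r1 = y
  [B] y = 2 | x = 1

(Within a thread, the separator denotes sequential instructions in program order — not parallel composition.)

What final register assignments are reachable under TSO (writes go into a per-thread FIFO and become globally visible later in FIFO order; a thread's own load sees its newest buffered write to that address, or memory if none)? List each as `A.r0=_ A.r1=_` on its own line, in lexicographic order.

outcome vector order: (A.r0,A.r1)
|TSO outcomes| = 3

A.r0=0 A.r1=0
A.r0=0 A.r1=2
A.r0=1 A.r1=2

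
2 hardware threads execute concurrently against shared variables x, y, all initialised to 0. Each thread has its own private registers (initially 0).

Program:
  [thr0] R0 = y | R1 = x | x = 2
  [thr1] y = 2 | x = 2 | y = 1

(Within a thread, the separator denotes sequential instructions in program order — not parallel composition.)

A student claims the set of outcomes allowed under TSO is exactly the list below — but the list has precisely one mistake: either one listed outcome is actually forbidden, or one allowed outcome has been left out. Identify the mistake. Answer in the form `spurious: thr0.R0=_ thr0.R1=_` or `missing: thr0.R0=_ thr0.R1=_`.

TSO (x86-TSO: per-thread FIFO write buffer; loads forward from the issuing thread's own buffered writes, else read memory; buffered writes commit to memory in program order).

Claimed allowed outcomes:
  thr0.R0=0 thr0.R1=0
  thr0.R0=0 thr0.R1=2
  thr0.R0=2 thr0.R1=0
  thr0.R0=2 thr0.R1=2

missing: thr0.R0=1 thr0.R1=2

outcome vector order: (thr0.R0,thr0.R1)
under TSO → (0,0); (0,2); (1,2); (2,0); (2,2)
TSO∖claimed = {(1,2)}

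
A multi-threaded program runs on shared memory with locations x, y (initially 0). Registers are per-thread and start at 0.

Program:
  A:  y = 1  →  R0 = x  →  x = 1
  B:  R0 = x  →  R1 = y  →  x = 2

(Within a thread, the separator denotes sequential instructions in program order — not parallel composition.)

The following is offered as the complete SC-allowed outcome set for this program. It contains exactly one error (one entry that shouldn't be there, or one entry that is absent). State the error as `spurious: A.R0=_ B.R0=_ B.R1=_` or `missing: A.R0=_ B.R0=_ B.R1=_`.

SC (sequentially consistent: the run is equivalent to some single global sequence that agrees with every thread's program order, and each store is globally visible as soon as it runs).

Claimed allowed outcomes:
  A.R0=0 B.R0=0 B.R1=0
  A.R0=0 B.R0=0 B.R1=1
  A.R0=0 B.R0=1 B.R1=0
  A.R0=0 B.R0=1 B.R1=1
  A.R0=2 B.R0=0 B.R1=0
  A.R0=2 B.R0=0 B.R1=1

outcome vector order: (A.R0,B.R0,B.R1)
SC: 5 outcomes — {000; 001; 011; 200; 201}
claimed∖SC = {010}

spurious: A.R0=0 B.R0=1 B.R1=0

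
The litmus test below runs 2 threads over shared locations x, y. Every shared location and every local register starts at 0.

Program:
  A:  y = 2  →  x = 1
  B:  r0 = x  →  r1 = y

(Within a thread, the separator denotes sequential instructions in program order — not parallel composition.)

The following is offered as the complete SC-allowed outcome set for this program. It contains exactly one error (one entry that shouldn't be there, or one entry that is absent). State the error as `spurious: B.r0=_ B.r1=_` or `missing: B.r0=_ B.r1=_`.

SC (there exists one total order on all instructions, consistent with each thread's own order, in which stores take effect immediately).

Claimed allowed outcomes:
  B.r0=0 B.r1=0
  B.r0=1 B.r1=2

missing: B.r0=0 B.r1=2

outcome vector order: (B.r0,B.r1)
SC (3): 0/0, 0/2, 1/2
SC∖claimed = {0/2}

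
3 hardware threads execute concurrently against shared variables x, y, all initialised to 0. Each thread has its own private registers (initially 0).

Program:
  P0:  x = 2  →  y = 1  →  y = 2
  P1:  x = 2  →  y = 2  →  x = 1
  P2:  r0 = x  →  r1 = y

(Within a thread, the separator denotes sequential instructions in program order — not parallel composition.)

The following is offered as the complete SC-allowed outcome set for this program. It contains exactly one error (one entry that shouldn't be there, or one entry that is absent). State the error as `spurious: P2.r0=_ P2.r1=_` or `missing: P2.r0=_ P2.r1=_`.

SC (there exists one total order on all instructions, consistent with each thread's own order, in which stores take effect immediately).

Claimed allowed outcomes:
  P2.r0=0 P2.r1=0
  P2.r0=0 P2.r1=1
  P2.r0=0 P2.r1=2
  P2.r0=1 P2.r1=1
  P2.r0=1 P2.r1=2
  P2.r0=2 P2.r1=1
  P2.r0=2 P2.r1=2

missing: P2.r0=2 P2.r1=0

outcome vector order: (P2.r0,P2.r1)
SC (8): (0,0); (0,1); (0,2); (1,1); (1,2); (2,0); (2,1); (2,2)
SC∖claimed = {(2,0)}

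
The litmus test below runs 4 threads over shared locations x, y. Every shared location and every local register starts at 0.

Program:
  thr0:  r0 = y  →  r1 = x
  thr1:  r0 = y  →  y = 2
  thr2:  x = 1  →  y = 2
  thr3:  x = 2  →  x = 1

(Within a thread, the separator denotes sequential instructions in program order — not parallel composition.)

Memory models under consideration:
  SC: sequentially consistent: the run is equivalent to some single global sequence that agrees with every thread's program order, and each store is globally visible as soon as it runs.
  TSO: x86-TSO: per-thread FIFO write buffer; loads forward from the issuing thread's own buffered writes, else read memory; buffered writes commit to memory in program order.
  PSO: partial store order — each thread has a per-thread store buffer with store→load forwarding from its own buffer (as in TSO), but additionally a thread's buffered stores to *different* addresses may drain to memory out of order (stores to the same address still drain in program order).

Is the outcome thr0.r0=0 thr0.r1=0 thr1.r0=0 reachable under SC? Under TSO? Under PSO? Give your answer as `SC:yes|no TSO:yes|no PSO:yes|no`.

outcome vector order: (thr0.r0,thr0.r1,thr1.r0)
SC: 11 outcomes — {000 002 010 012 020 022 200 210 212 220 222}
TSO: 11 outcomes — {000 002 010 012 020 022 200 210 212 220 222}
PSO: 12 outcomes — {000 002 010 012 020 022 200 202 210 212 220 222}
target 000 ∈ {SC,TSO,PSO}

SC:yes TSO:yes PSO:yes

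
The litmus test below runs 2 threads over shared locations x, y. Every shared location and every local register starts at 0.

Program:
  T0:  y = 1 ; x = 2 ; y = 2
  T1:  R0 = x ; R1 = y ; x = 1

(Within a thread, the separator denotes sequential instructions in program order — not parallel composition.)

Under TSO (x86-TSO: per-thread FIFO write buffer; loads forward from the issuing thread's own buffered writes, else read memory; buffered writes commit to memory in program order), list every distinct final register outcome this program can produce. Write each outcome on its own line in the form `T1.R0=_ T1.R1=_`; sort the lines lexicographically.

outcome vector order: (T1.R0,T1.R1)
|TSO outcomes| = 5

T1.R0=0 T1.R1=0
T1.R0=0 T1.R1=1
T1.R0=0 T1.R1=2
T1.R0=2 T1.R1=1
T1.R0=2 T1.R1=2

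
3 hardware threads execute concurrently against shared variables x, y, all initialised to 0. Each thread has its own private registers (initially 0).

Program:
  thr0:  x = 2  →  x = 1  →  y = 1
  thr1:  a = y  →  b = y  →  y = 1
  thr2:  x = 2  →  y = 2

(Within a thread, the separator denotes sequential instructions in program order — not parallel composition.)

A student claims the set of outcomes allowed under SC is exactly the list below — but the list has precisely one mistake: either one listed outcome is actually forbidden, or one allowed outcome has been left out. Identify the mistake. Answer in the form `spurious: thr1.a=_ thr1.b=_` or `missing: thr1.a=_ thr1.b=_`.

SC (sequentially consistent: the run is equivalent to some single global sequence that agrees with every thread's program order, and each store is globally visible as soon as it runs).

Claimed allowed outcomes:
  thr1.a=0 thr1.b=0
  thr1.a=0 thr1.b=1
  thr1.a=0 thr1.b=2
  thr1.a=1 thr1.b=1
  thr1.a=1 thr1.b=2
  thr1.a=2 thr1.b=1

missing: thr1.a=2 thr1.b=2

outcome vector order: (thr1.a,thr1.b)
SC: 7 outcomes — {(0,0), (0,1), (0,2), (1,1), (1,2), (2,1), (2,2)}
SC∖claimed = {(2,2)}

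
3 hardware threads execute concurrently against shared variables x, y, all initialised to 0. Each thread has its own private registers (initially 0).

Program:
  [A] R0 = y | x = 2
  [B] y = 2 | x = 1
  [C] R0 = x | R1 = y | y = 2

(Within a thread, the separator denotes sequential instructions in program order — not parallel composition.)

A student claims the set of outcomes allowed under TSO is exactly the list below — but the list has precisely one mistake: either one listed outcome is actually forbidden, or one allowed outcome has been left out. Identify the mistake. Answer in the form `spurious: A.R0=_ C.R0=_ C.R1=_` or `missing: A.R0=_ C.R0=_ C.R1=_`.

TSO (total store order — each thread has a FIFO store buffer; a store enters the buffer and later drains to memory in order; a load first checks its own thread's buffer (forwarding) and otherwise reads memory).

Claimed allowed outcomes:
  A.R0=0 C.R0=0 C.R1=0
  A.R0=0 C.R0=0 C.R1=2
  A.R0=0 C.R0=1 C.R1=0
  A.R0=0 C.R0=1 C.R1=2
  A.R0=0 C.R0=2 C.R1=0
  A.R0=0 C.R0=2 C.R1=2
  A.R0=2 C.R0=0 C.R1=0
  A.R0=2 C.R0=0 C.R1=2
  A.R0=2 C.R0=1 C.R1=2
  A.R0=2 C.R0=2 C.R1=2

outcome vector order: (A.R0,C.R0,C.R1)
[TSO] allowed = {<0 0 0> <0 0 2> <0 1 2> <0 2 0> <0 2 2> <2 0 0> <2 0 2> <2 1 2> <2 2 2>}
claimed∖TSO = {<0 1 0>}

spurious: A.R0=0 C.R0=1 C.R1=0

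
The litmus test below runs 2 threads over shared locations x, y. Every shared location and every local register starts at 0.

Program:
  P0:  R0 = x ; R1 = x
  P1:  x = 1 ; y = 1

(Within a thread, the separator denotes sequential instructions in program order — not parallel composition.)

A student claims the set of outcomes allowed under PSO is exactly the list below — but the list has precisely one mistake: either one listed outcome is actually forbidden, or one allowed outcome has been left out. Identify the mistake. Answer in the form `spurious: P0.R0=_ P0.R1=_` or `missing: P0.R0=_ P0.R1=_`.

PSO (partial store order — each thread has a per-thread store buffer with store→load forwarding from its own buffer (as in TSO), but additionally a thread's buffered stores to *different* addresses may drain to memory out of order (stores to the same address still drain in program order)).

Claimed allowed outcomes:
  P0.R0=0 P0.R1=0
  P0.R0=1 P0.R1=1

missing: P0.R0=0 P0.R1=1

outcome vector order: (P0.R0,P0.R1)
[PSO] allowed = {(0,0); (0,1); (1,1)}
PSO∖claimed = {(0,1)}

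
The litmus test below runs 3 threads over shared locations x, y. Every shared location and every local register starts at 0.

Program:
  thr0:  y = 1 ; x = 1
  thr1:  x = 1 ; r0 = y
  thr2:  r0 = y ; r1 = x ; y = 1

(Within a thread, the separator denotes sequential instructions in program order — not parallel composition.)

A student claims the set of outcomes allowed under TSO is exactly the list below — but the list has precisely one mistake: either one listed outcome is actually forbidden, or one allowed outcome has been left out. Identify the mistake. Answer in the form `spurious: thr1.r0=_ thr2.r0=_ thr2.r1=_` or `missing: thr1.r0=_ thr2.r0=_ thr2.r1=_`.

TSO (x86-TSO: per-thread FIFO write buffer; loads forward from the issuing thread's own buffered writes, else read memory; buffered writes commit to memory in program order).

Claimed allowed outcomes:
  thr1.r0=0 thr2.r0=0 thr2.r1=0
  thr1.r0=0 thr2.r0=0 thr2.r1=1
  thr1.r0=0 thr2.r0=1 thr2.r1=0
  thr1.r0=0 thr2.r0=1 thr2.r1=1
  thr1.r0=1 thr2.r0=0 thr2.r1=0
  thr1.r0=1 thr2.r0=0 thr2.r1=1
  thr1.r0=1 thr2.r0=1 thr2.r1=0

outcome vector order: (thr1.r0,thr2.r0,thr2.r1)
[TSO] allowed = {(0,0,0) (0,0,1) (0,1,0) (0,1,1) (1,0,0) (1,0,1) (1,1,0) (1,1,1)}
TSO∖claimed = {(1,1,1)}

missing: thr1.r0=1 thr2.r0=1 thr2.r1=1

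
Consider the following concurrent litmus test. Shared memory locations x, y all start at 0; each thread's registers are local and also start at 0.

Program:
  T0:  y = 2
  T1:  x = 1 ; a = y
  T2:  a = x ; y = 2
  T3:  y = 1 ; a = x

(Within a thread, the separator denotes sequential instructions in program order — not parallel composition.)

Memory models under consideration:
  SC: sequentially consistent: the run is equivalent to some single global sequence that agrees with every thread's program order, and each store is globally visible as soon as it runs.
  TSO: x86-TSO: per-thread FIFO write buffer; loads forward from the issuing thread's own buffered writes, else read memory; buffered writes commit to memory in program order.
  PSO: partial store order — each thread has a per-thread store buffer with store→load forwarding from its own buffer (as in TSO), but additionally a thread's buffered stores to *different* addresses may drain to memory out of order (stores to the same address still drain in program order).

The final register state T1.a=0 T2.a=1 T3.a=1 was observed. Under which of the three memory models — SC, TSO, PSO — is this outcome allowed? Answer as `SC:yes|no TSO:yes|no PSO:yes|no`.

SC:yes TSO:yes PSO:yes

outcome vector order: (T1.a,T2.a,T3.a)
SC: 10 outcomes — {<0 0 1> <0 1 1> <1 0 0> <1 0 1> <1 1 0> <1 1 1> <2 0 0> <2 0 1> <2 1 0> <2 1 1>}
TSO: 12 outcomes — {<0 0 0> <0 0 1> <0 1 0> <0 1 1> <1 0 0> <1 0 1> <1 1 0> <1 1 1> <2 0 0> <2 0 1> <2 1 0> <2 1 1>}
PSO: 12 outcomes — {<0 0 0> <0 0 1> <0 1 0> <0 1 1> <1 0 0> <1 0 1> <1 1 0> <1 1 1> <2 0 0> <2 0 1> <2 1 0> <2 1 1>}
target <0 1 1> ∈ {SC,TSO,PSO}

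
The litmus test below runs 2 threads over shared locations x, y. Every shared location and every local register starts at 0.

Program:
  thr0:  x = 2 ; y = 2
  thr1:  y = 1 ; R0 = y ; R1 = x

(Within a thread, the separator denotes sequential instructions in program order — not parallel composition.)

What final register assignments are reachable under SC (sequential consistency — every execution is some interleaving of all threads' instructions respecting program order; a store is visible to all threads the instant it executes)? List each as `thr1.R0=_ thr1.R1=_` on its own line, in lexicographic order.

thr1.R0=1 thr1.R1=0
thr1.R0=1 thr1.R1=2
thr1.R0=2 thr1.R1=2

outcome vector order: (thr1.R0,thr1.R1)
|SC outcomes| = 3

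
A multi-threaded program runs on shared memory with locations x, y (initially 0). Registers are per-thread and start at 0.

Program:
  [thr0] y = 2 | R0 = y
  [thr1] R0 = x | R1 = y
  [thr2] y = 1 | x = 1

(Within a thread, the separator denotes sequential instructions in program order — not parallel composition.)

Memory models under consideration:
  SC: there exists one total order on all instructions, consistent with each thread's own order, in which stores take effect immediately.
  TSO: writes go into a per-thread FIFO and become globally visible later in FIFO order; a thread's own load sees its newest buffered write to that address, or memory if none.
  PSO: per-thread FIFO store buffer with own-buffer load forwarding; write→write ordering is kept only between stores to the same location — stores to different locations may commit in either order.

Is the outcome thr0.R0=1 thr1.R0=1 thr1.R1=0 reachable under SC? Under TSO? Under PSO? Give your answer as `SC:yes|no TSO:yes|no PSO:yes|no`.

SC:no TSO:no PSO:yes

outcome vector order: (thr0.R0,thr1.R0,thr1.R1)
SC (9): 100, 101, 102, 111, 200, 201, 202, 211, 212
TSO (9): 100, 101, 102, 111, 200, 201, 202, 211, 212
PSO (12): 100, 101, 102, 110, 111, 112, 200, 201, 202, 210, 211, 212
target 110 ∈ {PSO}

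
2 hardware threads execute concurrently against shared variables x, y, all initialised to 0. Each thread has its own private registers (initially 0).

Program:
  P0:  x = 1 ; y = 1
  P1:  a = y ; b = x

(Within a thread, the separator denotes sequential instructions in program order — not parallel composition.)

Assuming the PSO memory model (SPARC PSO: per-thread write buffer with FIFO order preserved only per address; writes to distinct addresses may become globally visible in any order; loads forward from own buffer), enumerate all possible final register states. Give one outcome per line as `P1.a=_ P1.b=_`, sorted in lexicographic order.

P1.a=0 P1.b=0
P1.a=0 P1.b=1
P1.a=1 P1.b=0
P1.a=1 P1.b=1

outcome vector order: (P1.a,P1.b)
|PSO outcomes| = 4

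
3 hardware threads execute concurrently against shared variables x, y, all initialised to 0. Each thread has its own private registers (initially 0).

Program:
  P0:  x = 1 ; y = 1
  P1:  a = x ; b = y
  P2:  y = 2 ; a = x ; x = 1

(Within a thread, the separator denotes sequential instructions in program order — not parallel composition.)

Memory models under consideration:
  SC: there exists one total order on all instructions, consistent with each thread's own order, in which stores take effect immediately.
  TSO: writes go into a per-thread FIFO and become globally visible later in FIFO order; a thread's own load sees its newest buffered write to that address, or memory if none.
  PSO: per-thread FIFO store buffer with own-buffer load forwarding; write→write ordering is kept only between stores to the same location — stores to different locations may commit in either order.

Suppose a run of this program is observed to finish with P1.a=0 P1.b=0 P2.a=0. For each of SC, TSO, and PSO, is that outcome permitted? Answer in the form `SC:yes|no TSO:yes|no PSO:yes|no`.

SC:yes TSO:yes PSO:yes

outcome vector order: (P1.a,P1.b,P2.a)
under SC → 000; 001; 010; 011; 020; 021; 101; 110; 111; 120; 121
under TSO → 000; 001; 010; 011; 020; 021; 100; 101; 110; 111; 120; 121
under PSO → 000; 001; 010; 011; 020; 021; 100; 101; 110; 111; 120; 121
target 000 ∈ {SC,TSO,PSO}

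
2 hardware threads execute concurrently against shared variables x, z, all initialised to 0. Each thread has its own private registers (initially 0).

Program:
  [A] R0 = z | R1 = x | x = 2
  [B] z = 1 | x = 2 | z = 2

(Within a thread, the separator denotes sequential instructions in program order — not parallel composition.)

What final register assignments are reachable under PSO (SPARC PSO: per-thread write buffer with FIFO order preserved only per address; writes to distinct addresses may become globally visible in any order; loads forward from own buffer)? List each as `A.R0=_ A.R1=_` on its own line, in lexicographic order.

A.R0=0 A.R1=0
A.R0=0 A.R1=2
A.R0=1 A.R1=0
A.R0=1 A.R1=2
A.R0=2 A.R1=0
A.R0=2 A.R1=2

outcome vector order: (A.R0,A.R1)
|PSO outcomes| = 6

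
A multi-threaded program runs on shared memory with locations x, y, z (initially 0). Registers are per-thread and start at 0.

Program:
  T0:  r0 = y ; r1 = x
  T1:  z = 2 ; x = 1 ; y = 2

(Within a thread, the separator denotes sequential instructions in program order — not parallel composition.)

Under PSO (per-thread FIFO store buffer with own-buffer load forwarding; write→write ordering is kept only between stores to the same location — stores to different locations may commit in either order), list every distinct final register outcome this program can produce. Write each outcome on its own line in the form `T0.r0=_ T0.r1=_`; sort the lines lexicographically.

outcome vector order: (T0.r0,T0.r1)
|PSO outcomes| = 4

T0.r0=0 T0.r1=0
T0.r0=0 T0.r1=1
T0.r0=2 T0.r1=0
T0.r0=2 T0.r1=1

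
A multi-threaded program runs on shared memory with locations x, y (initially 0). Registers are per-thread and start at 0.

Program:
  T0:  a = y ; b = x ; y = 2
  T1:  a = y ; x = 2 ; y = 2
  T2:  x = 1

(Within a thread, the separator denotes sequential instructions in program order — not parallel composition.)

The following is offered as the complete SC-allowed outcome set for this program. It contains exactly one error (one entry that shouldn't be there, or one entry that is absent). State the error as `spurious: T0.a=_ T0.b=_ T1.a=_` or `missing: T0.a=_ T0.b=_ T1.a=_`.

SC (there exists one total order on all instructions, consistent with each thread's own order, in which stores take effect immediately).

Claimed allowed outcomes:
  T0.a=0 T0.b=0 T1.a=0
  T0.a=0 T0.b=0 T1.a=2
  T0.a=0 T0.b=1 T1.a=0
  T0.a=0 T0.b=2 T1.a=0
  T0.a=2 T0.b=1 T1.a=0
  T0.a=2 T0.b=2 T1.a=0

outcome vector order: (T0.a,T0.b,T1.a)
SC: 7 outcomes — {(0,0,0) (0,0,2) (0,1,0) (0,1,2) (0,2,0) (2,1,0) (2,2,0)}
SC∖claimed = {(0,1,2)}

missing: T0.a=0 T0.b=1 T1.a=2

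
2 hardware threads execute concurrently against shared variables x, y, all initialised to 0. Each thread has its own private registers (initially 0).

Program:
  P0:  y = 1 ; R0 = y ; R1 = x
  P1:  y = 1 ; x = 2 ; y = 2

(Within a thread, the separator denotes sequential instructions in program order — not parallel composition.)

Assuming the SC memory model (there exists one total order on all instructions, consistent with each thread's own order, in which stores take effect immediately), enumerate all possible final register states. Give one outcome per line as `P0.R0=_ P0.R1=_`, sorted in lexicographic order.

P0.R0=1 P0.R1=0
P0.R0=1 P0.R1=2
P0.R0=2 P0.R1=2

outcome vector order: (P0.R0,P0.R1)
|SC outcomes| = 3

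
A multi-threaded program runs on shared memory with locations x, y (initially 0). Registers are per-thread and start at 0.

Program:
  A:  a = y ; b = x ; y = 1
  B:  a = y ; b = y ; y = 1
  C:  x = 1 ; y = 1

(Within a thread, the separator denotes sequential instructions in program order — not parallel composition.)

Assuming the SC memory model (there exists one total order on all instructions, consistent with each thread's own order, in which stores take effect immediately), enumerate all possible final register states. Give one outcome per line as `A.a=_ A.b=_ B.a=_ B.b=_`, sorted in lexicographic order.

A.a=0 A.b=0 B.a=0 B.b=0
A.a=0 A.b=0 B.a=0 B.b=1
A.a=0 A.b=0 B.a=1 B.b=1
A.a=0 A.b=1 B.a=0 B.b=0
A.a=0 A.b=1 B.a=0 B.b=1
A.a=0 A.b=1 B.a=1 B.b=1
A.a=1 A.b=0 B.a=0 B.b=0
A.a=1 A.b=1 B.a=0 B.b=0
A.a=1 A.b=1 B.a=0 B.b=1
A.a=1 A.b=1 B.a=1 B.b=1

outcome vector order: (A.a,A.b,B.a,B.b)
|SC outcomes| = 10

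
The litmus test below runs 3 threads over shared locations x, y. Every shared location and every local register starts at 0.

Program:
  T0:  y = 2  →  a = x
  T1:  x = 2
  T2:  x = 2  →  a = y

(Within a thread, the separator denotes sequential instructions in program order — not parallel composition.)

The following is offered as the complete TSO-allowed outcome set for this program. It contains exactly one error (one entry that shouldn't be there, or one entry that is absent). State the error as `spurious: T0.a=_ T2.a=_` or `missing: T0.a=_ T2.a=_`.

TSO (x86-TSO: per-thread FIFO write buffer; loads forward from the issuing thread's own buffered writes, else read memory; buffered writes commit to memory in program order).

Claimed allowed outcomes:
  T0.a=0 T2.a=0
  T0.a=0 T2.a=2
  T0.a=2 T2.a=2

outcome vector order: (T0.a,T2.a)
TSO (4): (0,0); (0,2); (2,0); (2,2)
TSO∖claimed = {(2,0)}

missing: T0.a=2 T2.a=0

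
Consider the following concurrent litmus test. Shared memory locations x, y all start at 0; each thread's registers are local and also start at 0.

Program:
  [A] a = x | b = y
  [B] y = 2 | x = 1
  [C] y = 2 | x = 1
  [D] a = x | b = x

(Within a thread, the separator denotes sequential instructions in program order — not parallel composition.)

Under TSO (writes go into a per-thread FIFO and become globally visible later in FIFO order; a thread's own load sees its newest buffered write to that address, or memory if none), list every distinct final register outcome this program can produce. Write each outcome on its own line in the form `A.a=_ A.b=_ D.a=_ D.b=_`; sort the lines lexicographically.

outcome vector order: (A.a,A.b,D.a,D.b)
|TSO outcomes| = 9

A.a=0 A.b=0 D.a=0 D.b=0
A.a=0 A.b=0 D.a=0 D.b=1
A.a=0 A.b=0 D.a=1 D.b=1
A.a=0 A.b=2 D.a=0 D.b=0
A.a=0 A.b=2 D.a=0 D.b=1
A.a=0 A.b=2 D.a=1 D.b=1
A.a=1 A.b=2 D.a=0 D.b=0
A.a=1 A.b=2 D.a=0 D.b=1
A.a=1 A.b=2 D.a=1 D.b=1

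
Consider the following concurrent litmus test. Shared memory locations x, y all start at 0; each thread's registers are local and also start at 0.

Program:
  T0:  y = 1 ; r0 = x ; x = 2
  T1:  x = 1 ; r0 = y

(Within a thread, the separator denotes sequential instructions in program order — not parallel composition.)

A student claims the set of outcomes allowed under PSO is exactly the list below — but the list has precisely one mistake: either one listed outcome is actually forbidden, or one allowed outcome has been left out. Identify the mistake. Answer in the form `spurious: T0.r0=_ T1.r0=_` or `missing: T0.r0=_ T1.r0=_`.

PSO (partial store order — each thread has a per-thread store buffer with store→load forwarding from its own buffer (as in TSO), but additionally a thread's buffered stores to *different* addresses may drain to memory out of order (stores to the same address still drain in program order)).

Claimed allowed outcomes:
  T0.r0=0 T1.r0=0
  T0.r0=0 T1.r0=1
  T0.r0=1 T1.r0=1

missing: T0.r0=1 T1.r0=0

outcome vector order: (T0.r0,T1.r0)
under PSO → <0 0> <0 1> <1 0> <1 1>
PSO∖claimed = {<1 0>}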